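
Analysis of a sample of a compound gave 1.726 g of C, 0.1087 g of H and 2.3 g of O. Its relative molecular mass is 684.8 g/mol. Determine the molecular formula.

Moles — C: 1.726 / 12.01 = 0.1437 mol; H: 0.1087 / 1.008 = 0.1078 mol; O: 2.3 / 16.00 = 0.1437 mol
Ratios (÷ 0.1078): C 1.333, H 1.000, O 1.333
Multiply by 3: C 4.00, H 3.00, O 4.00 → C4H3O4
Empirical-formula mass = 115.06 g/mol
n = 684.8 / 115.06 = 5.95 ≈ 6
Molecular formula = (C4H3O4)×6 = C24H18O24

C24H18O24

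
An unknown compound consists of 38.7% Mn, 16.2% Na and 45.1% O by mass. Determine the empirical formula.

Assume 100 g: 38.7 g Mn, 16.2 g Na, 45.1 g O.
Mn: 38.7 g ÷ 54.94 g/mol = 0.7044 mol
Na: 16.2 g ÷ 22.99 g/mol = 0.7047 mol
O: 45.1 g ÷ 16.00 g/mol = 2.819 mol
Smallest is Mn at 0.7044 mol; normalising gives Mn 1.000, Na 1.000, O 4.002
≈ 1:1:4 → MnNaO4

MnNaO4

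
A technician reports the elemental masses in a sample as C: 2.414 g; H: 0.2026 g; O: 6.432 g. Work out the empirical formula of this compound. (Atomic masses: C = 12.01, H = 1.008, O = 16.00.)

CHO2

C: 2.414 g ÷ 12.01 g/mol = 0.201 mol
H: 0.2026 g ÷ 1.008 g/mol = 0.201 mol
O: 6.432 g ÷ 16.00 g/mol = 0.402 mol
Divide by the smallest (0.201 mol H): C 1.000, H 1.000, O 2.000
≈ 1:1:2 → CHO2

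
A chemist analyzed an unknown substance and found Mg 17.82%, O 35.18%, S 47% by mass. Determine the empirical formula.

MgO3S2

Assume 100 g: 17.82 g Mg, 35.18 g O, 47 g S.
Moles — Mg: 17.82 / 24.31 = 0.733 mol; O: 35.18 / 16.00 = 2.199 mol; S: 47 / 32.07 = 1.466 mol
Smallest is Mg at 0.733 mol; normalising gives Mg 1.000, O 3.000, S 1.999
≈ 1:3:2 → MgO3S2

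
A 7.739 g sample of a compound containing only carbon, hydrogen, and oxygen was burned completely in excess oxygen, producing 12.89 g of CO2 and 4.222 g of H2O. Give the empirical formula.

C5H8O4

mol C = 12.89 / 44.01 = 0.2929; mass C = 0.2929 × 12.01 = 3.518 g
mol H = 2 × (4.222 / 18.02) = 0.4686; mass H = 0.4686 × 1.008 = 0.4723 g
mass O = 7.739 − (3.990) = 3.749 g → mol O = 0.2343
Ratios (÷ 0.2343): C 1.250, H 2.000, O 1.000
×4: C 5.00, H 8.00, O 4.00 → C5H8O4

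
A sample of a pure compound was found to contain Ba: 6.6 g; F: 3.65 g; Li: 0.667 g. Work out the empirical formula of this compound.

Ba: 6.6 g ÷ 137.33 g/mol = 0.04806 mol
F: 3.65 g ÷ 19.00 g/mol = 0.1921 mol
Li: 0.667 g ÷ 6.94 g/mol = 0.09611 mol
Ratios (÷ 0.04806): Ba 1.000, F 3.997, Li 2.000
→ BaF4Li2

BaF4Li2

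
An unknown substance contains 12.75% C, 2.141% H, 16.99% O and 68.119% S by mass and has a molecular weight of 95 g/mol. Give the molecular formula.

CH2OS2

Assume 100 g: 12.75 g C, 2.141 g H, 16.99 g O, 68.119 g S.
C: 12.75 g ÷ 12.01 g/mol = 1.062 mol
H: 2.141 g ÷ 1.008 g/mol = 2.124 mol
O: 16.99 g ÷ 16.00 g/mol = 1.062 mol
S: 68.119 g ÷ 32.07 g/mol = 2.124 mol
Smallest is C at 1.062 mol; normalising gives C 1.000, H 2.001, O 1.000, S 2.001
≈ 1:2:1:2 → CH2OS2
Empirical-formula mass = 94.17 g/mol
n = 95 / 94.17 = 1.01 ≈ 1
Molecular formula = empirical formula = CH2OS2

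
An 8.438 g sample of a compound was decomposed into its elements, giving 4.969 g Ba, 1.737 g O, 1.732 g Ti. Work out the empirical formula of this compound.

BaO3Ti

Moles — Ba: 4.969 / 137.33 = 0.03618 mol; O: 1.737 / 16.00 = 0.1086 mol; Ti: 1.732 / 47.87 = 0.03618 mol
Smallest is Ti at 0.03618 mol; normalising gives Ba 1.000, O 3.001, Ti 1.000
→ BaO3Ti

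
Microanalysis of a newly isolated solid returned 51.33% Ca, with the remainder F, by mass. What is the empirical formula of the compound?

CaF2

Assume 100 g: 51.33 g Ca, 48.67 g F.
Moles — Ca: 51.33 / 40.08 = 1.281 mol; F: 48.67 / 19.00 = 2.562 mol
Smallest is Ca at 1.281 mol; normalising gives Ca 1.000, F 2.000
Ratio ≈ 1:2, so the empirical formula is CaF2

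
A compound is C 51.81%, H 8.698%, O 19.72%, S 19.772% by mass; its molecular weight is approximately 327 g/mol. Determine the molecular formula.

Assume 100 g: 51.81 g C, 8.698 g H, 19.72 g O, 19.772 g S.
n(C) = 51.81/12.01 = 4.314, n(H) = 8.698/1.008 = 8.629, n(O) = 19.72/16.00 = 1.232, n(S) = 19.772/32.07 = 0.6165
Smallest is S at 0.6165 mol; normalising gives C 6.997, H 13.996, O 1.999, S 1.000
→ C7H14O2S
Empirical-formula mass = 162.25 g/mol
n = 327 / 162.25 = 2.02 ≈ 2
Molecular formula = (C7H14O2S)×2 = C14H28O4S2

C14H28O4S2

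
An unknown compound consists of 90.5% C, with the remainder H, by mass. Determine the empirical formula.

Assume 100 g: 90.5 g C, 9.5 g H.
n(C) = 90.5/12.01 = 7.535, n(H) = 9.5/1.008 = 9.425
Divide by the smallest (7.535 mol C): C 1.000, H 1.251
×4: C 4.00, H 5.00 → C4H5

C4H5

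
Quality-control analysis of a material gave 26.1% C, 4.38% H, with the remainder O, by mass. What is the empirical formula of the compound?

CH2O2

Assume 100 g: 26.1 g C, 4.38 g H, 69.52 g O.
C: 26.1 g ÷ 12.01 g/mol = 2.173 mol
H: 4.38 g ÷ 1.008 g/mol = 4.345 mol
O: 69.52 g ÷ 16.00 g/mol = 4.345 mol
Divide by the smallest (2.173 mol C): C 1.000, H 1.999, O 1.999
Ratio ≈ 1:2:2, so the empirical formula is CH2O2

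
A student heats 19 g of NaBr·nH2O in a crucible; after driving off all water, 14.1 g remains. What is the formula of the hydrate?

NaBr·2H2O

Mass of water lost = 19 − 14.1 = 4.9 g → 4.9 / 18.02 = 0.2719 mol H2O
Molar mass of NaBr = 102.89 g/mol → mol NaBr = 14.1 / 102.89 = 0.137
n = 0.2719 / 0.137 = 1.98 ≈ 2 → NaBr·2H2O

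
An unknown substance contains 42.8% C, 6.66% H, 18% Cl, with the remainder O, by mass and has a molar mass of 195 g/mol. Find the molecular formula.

C7H13ClO4

Assume 100 g: 42.8 g C, 6.66 g H, 18 g Cl, 32.54 g O.
C: 42.8 g ÷ 12.01 g/mol = 3.564 mol
H: 6.66 g ÷ 1.008 g/mol = 6.607 mol
Cl: 18 g ÷ 35.45 g/mol = 0.5078 mol
O: 32.54 g ÷ 16.00 g/mol = 2.034 mol
Ratios (÷ 0.5078): C 7.019, H 13.012, Cl 1.000, O 4.005
→ C7H13ClO4
Empirical-formula mass = 196.62 g/mol
n = 195 / 196.62 = 0.99 ≈ 1
Molecular formula = empirical formula = C7H13ClO4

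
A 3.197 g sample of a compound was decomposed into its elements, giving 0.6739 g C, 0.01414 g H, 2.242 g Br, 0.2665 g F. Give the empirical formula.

C4HBr2F

C: 0.6739 g ÷ 12.01 g/mol = 0.05611 mol
H: 0.01414 g ÷ 1.008 g/mol = 0.01403 mol
Br: 2.242 g ÷ 79.90 g/mol = 0.02806 mol
F: 0.2665 g ÷ 19.00 g/mol = 0.01403 mol
Smallest is F at 0.01403 mol; normalising gives C 4.000, H 1.000, Br 2.001, F 1.000
→ C4HBr2F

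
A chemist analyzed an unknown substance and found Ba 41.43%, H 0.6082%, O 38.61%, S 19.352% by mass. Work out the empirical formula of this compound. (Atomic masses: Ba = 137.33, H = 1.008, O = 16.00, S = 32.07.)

Assume 100 g: 41.43 g Ba, 0.6082 g H, 38.61 g O, 19.352 g S.
Ba: 41.43 g ÷ 137.33 g/mol = 0.3017 mol
H: 0.6082 g ÷ 1.008 g/mol = 0.6034 mol
O: 38.61 g ÷ 16.00 g/mol = 2.413 mol
S: 19.352 g ÷ 32.07 g/mol = 0.6034 mol
Smallest is Ba at 0.3017 mol; normalising gives Ba 1.000, H 2.000, O 7.999, S 2.000
Ratio ≈ 1:2:8:2, so the empirical formula is BaH2O8S2

BaH2O8S2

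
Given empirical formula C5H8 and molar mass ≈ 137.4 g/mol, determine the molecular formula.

Empirical-formula mass = 68.11 g/mol
n = 137.4 / 68.11 = 2.02 ≈ 2
Molecular formula = (C5H8)2 = C10H16

C10H16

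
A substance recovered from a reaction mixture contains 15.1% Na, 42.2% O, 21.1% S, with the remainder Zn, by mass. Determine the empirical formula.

Assume 100 g: 15.1 g Na, 42.2 g O, 21.1 g S, 21.6 g Zn.
Na: 15.1 g ÷ 22.99 g/mol = 0.6568 mol
O: 42.2 g ÷ 16.00 g/mol = 2.638 mol
S: 21.1 g ÷ 32.07 g/mol = 0.6579 mol
Zn: 21.6 g ÷ 65.38 g/mol = 0.3304 mol
Ratios (÷ 0.3304): Na 1.988, O 7.983, S 1.991, Zn 1.000
→ Na2O8S2Zn

Na2O8S2Zn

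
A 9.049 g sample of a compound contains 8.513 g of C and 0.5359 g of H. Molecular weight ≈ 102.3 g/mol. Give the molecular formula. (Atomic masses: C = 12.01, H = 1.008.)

C8H6

C: 8.513 g ÷ 12.01 g/mol = 0.7088 mol
H: 0.5359 g ÷ 1.008 g/mol = 0.5316 mol
Divide by the smallest (0.5316 mol H): C 1.333, H 1.000
×3: C 4.00, H 3.00 → C4H3
Empirical-formula mass = 51.06 g/mol
n = 102.3 / 51.06 = 2.00 ≈ 2
Molecular formula = (C4H3)×2 = C8H6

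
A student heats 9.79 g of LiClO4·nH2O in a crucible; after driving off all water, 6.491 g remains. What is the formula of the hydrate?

Mass of water lost = 9.79 − 6.491 = 3.299 g → 3.299 / 18.02 = 0.1831 mol H2O
Molar mass of LiClO4 = 106.39 g/mol → mol LiClO4 = 6.491 / 106.39 = 0.06101
n = 0.1831 / 0.06101 = 3.00 ≈ 3 → LiClO4·3H2O

LiClO4·3H2O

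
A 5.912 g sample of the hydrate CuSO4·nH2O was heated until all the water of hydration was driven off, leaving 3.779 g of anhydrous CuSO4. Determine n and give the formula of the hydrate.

CuSO4·5H2O

Mass of water lost = 5.912 − 3.779 = 2.133 g → 2.133 / 18.02 = 0.1184 mol H2O
Molar mass of CuSO4 = 159.62 g/mol → mol CuSO4 = 3.779 / 159.62 = 0.02367
n = 0.1184 / 0.02367 = 5.00 ≈ 5 → CuSO4·5H2O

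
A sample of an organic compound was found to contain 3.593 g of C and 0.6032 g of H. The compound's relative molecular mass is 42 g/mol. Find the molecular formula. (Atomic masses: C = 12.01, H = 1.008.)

C3H6

C: 3.593 g ÷ 12.01 g/mol = 0.2992 mol
H: 0.6032 g ÷ 1.008 g/mol = 0.5984 mol
Smallest is C at 0.2992 mol; normalising gives C 1.000, H 2.000
≈ 1:2 → CH2
Empirical-formula mass = 14.03 g/mol
n = 42 / 14.03 = 2.99 ≈ 3
Molecular formula = (CH2)×3 = C3H6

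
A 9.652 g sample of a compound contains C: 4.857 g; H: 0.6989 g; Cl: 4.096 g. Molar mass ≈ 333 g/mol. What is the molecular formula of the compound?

C: 4.857 g ÷ 12.01 g/mol = 0.4044 mol
H: 0.6989 g ÷ 1.008 g/mol = 0.6934 mol
Cl: 4.096 g ÷ 35.45 g/mol = 0.1155 mol
Ratios (÷ 0.1155): C 3.500, H 6.001, Cl 1.000
×2: C 7.00, H 12.00, Cl 2.00 → C7H12Cl2
Empirical-formula mass = 167.07 g/mol
n = 333 / 167.07 = 1.99 ≈ 2
Molecular formula = (C7H12Cl2)×2 = C14H24Cl4

C14H24Cl4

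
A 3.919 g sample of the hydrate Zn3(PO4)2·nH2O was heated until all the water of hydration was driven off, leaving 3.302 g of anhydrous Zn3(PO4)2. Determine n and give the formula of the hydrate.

Zn3(PO4)2·4H2O

Mass of water lost = 3.919 − 3.302 = 0.617 g → 0.617 / 18.02 = 0.03424 mol H2O
Molar mass of Zn3(PO4)2 = 386.08 g/mol → mol Zn3(PO4)2 = 3.302 / 386.08 = 0.008553
n = 0.03424 / 0.008553 = 4.00 ≈ 4 → Zn3(PO4)2·4H2O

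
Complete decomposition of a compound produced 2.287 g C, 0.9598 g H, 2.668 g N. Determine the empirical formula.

C: 2.287 g ÷ 12.01 g/mol = 0.1904 mol
H: 0.9598 g ÷ 1.008 g/mol = 0.9522 mol
N: 2.668 g ÷ 14.01 g/mol = 0.1904 mol
Divide by the smallest (0.1904 mol C): C 1.000, H 5.000, N 1.000
→ CH5N

CH5N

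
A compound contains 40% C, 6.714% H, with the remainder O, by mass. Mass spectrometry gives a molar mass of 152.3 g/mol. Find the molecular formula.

C5H10O5

Assume 100 g: 40 g C, 6.714 g H, 53.286 g O.
n(C) = 40/12.01 = 3.331, n(H) = 6.714/1.008 = 6.661, n(O) = 53.286/16.00 = 3.33
Ratios (÷ 3.33): C 1.000, H 2.000, O 1.000
≈ 1:2:1 → CH2O
Empirical-formula mass = 30.03 g/mol
n = 152.3 / 30.03 = 5.07 ≈ 5
Molecular formula = (CH2O)×5 = C5H10O5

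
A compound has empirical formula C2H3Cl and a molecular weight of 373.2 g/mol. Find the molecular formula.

C12H18Cl6

Empirical-formula mass = 62.49 g/mol
n = 373.2 / 62.49 = 5.97 ≈ 6
Molecular formula = (C2H3Cl)6 = C12H18Cl6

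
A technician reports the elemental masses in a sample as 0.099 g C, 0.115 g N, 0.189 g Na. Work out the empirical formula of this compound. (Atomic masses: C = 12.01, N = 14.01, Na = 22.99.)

CNNa

n(C) = 0.099/12.01 = 0.008243, n(N) = 0.115/14.01 = 0.008208, n(Na) = 0.189/22.99 = 0.008221
Smallest is N at 0.008208 mol; normalising gives C 1.004, N 1.000, Na 1.002
Ratio ≈ 1:1:1, so the empirical formula is CNNa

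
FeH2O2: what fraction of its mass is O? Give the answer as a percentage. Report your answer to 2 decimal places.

35.61%

Molar mass = 1(55.85) + 2(1.008) + 2(16.00) = 89.866 g/mol
Mass of O per mole = 2 × 16.00 = 32.000 g
% O = 32.000 / 89.866 × 100 = 35.61%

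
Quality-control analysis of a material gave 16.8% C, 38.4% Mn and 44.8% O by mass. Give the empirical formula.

Assume 100 g: 16.8 g C, 38.4 g Mn, 44.8 g O.
Moles — C: 16.8 / 12.01 = 1.399 mol; Mn: 38.4 / 54.94 = 0.6989 mol; O: 44.8 / 16.00 = 2.8 mol
Ratios (÷ 0.6989): C 2.001, Mn 1.000, O 4.006
≈ 2:1:4 → C2MnO4

C2MnO4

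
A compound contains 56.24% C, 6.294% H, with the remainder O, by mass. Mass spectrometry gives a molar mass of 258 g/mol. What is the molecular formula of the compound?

Assume 100 g: 56.24 g C, 6.294 g H, 37.466 g O.
n(C) = 56.24/12.01 = 4.683, n(H) = 6.294/1.008 = 6.244, n(O) = 37.466/16.00 = 2.342
Divide by the smallest (2.342 mol O): C 2.000, H 2.667, O 1.000
×3: C 6.00, H 8.00, O 3.00 → C6H8O3
Empirical-formula mass = 128.12 g/mol
n = 258 / 128.12 = 2.01 ≈ 2
Molecular formula = (C6H8O3)×2 = C12H16O6

C12H16O6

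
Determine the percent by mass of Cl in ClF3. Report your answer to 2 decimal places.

38.35%

Molar mass = 1(35.45) + 3(19.00) = 92.450 g/mol
Mass of Cl per mole = 1 × 35.45 = 35.450 g
% Cl = 35.450 / 92.450 × 100 = 38.35%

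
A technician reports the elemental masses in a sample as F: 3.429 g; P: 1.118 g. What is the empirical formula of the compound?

F: 3.429 g ÷ 19.00 g/mol = 0.1805 mol
P: 1.118 g ÷ 30.97 g/mol = 0.0361 mol
Divide by the smallest (0.0361 mol P): F 4.999, P 1.000
→ F5P

F5P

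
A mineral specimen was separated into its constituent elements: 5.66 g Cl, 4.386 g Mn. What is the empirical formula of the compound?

Moles — Cl: 5.66 / 35.45 = 0.1597 mol; Mn: 4.386 / 54.94 = 0.07983 mol
Divide by the smallest (0.07983 mol Mn): Cl 2.000, Mn 1.000
Ratio ≈ 2:1, so the empirical formula is Cl2Mn

Cl2Mn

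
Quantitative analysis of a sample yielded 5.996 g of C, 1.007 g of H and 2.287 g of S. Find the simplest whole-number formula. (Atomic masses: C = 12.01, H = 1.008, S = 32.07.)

C7H14S

C: 5.996 g ÷ 12.01 g/mol = 0.4993 mol
H: 1.007 g ÷ 1.008 g/mol = 0.999 mol
S: 2.287 g ÷ 32.07 g/mol = 0.07131 mol
Ratios (÷ 0.07131): C 7.001, H 14.009, S 1.000
≈ 7:14:1 → C7H14S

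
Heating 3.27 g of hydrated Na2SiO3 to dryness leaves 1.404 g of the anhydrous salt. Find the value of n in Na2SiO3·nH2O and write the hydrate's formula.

Na2SiO3·9H2O

Mass of water lost = 3.27 − 1.404 = 1.866 g → 1.866 / 18.02 = 0.1036 mol H2O
Molar mass of Na2SiO3 = 122.07 g/mol → mol Na2SiO3 = 1.404 / 122.07 = 0.0115
n = 0.1036 / 0.0115 = 9.00 ≈ 9 → Na2SiO3·9H2O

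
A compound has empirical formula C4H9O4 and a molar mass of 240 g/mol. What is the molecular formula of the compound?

C8H18O8

Empirical-formula mass = 121.11 g/mol
n = 240 / 121.11 = 1.98 ≈ 2
Molecular formula = (C4H9O4)2 = C8H18O8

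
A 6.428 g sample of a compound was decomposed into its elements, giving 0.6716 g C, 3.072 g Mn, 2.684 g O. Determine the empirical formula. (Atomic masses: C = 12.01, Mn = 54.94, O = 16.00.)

CMnO3

n(C) = 0.6716/12.01 = 0.05592, n(Mn) = 3.072/54.94 = 0.05592, n(O) = 2.684/16.00 = 0.1678
Smallest is Mn at 0.05592 mol; normalising gives C 1.000, Mn 1.000, O 3.000
≈ 1:1:3 → CMnO3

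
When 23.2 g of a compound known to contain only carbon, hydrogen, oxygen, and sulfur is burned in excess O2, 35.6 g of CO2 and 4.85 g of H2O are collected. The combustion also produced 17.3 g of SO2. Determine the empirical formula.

mol C = 35.6 / 44.01 = 0.8089; mass C = 0.8089 × 12.01 = 9.715 g
mol H = 2 × (4.85 / 18.02) = 0.5383; mass H = 0.5383 × 1.008 = 0.5426 g
mol S = 17.3 / 64.07 = 0.2700; mass S = 8.659 g
mass O = 23.2 − (18.92) = 4.283 g → mol O = 0.2677
Ratios (÷ 0.2677): C 3.022, H 2.011, O 1.000, S 1.009
→ C3H2OS

C3H2OS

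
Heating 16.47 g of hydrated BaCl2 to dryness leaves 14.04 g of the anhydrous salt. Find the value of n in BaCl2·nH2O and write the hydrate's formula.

BaCl2·2H2O

Mass of water lost = 16.47 − 14.04 = 2.43 g → 2.43 / 18.02 = 0.1349 mol H2O
Molar mass of BaCl2 = 208.23 g/mol → mol BaCl2 = 14.04 / 208.23 = 0.06743
n = 0.1349 / 0.06743 = 2.00 ≈ 2 → BaCl2·2H2O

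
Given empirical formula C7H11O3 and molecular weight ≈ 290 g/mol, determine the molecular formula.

Empirical-formula mass = 143.16 g/mol
n = 290 / 143.16 = 2.03 ≈ 2
Molecular formula = (C7H11O3)2 = C14H22O6

C14H22O6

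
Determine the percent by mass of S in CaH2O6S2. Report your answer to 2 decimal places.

31.72%

Molar mass = 1(40.08) + 2(1.008) + 6(16.00) + 2(32.07) = 202.236 g/mol
Mass of S per mole = 2 × 32.07 = 64.140 g
% S = 64.140 / 202.236 × 100 = 31.72%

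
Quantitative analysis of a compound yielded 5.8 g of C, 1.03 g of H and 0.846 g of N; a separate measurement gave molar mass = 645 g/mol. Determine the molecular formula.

n(C) = 5.8/12.01 = 0.4829, n(H) = 1.03/1.008 = 1.022, n(N) = 0.846/14.01 = 0.06039
Smallest is N at 0.06039 mol; normalising gives C 7.997, H 16.922, N 1.000
Ratio ≈ 8:17:1, so the empirical formula is C8H17N
Empirical-formula mass = 127.23 g/mol
n = 645 / 127.23 = 5.07 ≈ 5
Molecular formula = (C8H17N)×5 = C40H85N5

C40H85N5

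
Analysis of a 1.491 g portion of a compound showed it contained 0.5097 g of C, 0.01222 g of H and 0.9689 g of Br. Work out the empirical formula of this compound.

Moles — C: 0.5097 / 12.01 = 0.04244 mol; H: 0.01222 / 1.008 = 0.01212 mol; Br: 0.9689 / 79.90 = 0.01213 mol
Smallest is H at 0.01212 mol; normalising gives C 3.501, H 1.000, Br 1.000
Multiply by 2: C 7.00, H 2.00, Br 2.00 → C7H2Br2

C7H2Br2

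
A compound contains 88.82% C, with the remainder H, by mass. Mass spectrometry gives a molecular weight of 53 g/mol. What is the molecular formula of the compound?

Assume 100 g: 88.82 g C, 11.18 g H.
Moles — C: 88.82 / 12.01 = 7.396 mol; H: 11.18 / 1.008 = 11.09 mol
Smallest is C at 7.396 mol; normalising gives C 1.000, H 1.500
Scaling by 2: C 2.00, H 3.00 → C2H3
Empirical-formula mass = 27.04 g/mol
n = 53 / 27.04 = 1.96 ≈ 2
Molecular formula = (C2H3)×2 = C4H6

C4H6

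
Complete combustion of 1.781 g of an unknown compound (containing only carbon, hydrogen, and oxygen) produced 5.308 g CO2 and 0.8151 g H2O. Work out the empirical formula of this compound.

mol C = 5.308 / 44.01 = 0.1206; mass C = 0.1206 × 12.01 = 1.449 g
mol H = 2 × (0.8151 / 18.02) = 0.09047; mass H = 0.09047 × 1.008 = 0.09119 g
mass O = 1.781 − (1.540) = 0.2413 g → mol O = 0.01508
Divide by the smallest (0.01508 mol O): C 7.997, H 5.999, O 1.000
≈ 8:6:1 → C8H6O

C8H6O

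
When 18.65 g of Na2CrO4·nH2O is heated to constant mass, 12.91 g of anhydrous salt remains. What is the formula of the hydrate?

Na2CrO4·4H2O

Mass of water lost = 18.65 − 12.91 = 5.74 g → 5.74 / 18.02 = 0.3185 mol H2O
Molar mass of Na2CrO4 = 161.98 g/mol → mol Na2CrO4 = 12.91 / 161.98 = 0.0797
n = 0.3185 / 0.0797 = 4.00 ≈ 4 → Na2CrO4·4H2O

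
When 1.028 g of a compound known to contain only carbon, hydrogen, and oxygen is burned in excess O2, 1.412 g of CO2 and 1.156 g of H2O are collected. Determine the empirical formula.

mol C = 1.412 / 44.01 = 0.03208; mass C = 0.03208 × 12.01 = 0.3853 g
mol H = 2 × (1.156 / 18.02) = 0.1283; mass H = 0.1283 × 1.008 = 0.1293 g
mass O = 1.028 − (0.5147) = 0.5133 g → mol O = 0.03208
Divide by the smallest (0.03208 mol C): C 1.000, H 3.999, O 1.000
→ CH4O

CH4O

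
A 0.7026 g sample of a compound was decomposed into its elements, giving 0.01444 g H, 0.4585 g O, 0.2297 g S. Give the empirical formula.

H2O4S

H: 0.01444 g ÷ 1.008 g/mol = 0.01433 mol
O: 0.4585 g ÷ 16.00 g/mol = 0.02866 mol
S: 0.2297 g ÷ 32.07 g/mol = 0.007162 mol
Divide by the smallest (0.007162 mol S): H 2.000, O 4.001, S 1.000
≈ 2:4:1 → H2O4S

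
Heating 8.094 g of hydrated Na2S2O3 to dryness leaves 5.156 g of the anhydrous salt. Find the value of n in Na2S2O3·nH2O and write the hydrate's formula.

Mass of water lost = 8.094 − 5.156 = 2.938 g → 2.938 / 18.02 = 0.163 mol H2O
Molar mass of Na2S2O3 = 158.12 g/mol → mol Na2S2O3 = 5.156 / 158.12 = 0.03261
n = 0.163 / 0.03261 = 5.00 ≈ 5 → Na2S2O3·5H2O

Na2S2O3·5H2O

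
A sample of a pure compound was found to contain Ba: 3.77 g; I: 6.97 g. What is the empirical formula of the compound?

BaI2

n(Ba) = 3.77/137.33 = 0.02745, n(I) = 6.97/126.90 = 0.05493
Ratios (÷ 0.02745): Ba 1.000, I 2.001
→ BaI2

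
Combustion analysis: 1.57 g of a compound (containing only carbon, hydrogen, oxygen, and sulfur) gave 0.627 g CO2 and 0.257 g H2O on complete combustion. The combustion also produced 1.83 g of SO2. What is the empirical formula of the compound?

CH2O2S2

mol C = 0.627 / 44.01 = 0.01425; mass C = 0.01425 × 12.01 = 0.1711 g
mol H = 2 × (0.257 / 18.02) = 0.02852; mass H = 0.02852 × 1.008 = 0.02875 g
mol S = 1.83 / 64.07 = 0.02856; mass S = 0.9160 g
mass O = 1.57 − (1.116) = 0.4541 g → mol O = 0.02838
Divide by the smallest (0.01425 mol C): C 1.000, H 2.002, O 1.992, S 2.005
≈ 1:2:2:2 → CH2O2S2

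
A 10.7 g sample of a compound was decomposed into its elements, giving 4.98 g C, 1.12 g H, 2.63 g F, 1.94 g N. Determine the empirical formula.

C: 4.98 g ÷ 12.01 g/mol = 0.4147 mol
H: 1.12 g ÷ 1.008 g/mol = 1.111 mol
F: 2.63 g ÷ 19.00 g/mol = 0.1384 mol
N: 1.94 g ÷ 14.01 g/mol = 0.1385 mol
Ratios (÷ 0.1384): C 2.996, H 8.027, F 1.000, N 1.000
→ C3H8FN

C3H8FN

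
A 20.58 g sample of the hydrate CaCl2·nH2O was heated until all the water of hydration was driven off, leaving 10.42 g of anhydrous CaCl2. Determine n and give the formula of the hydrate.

Mass of water lost = 20.58 − 10.42 = 10.16 g → 10.16 / 18.02 = 0.5638 mol H2O
Molar mass of CaCl2 = 110.98 g/mol → mol CaCl2 = 10.42 / 110.98 = 0.09389
n = 0.5638 / 0.09389 = 6.01 ≈ 6 → CaCl2·6H2O

CaCl2·6H2O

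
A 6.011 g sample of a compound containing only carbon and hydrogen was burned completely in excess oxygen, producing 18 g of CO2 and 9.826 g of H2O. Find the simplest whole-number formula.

mol C = 18 / 44.01 = 0.4090; mass C = 0.4090 × 12.01 = 4.912 g
mol H = 2 × (9.826 / 18.02) = 1.091; mass H = 1.091 × 1.008 = 1.099 g
Ratios (÷ 0.409): C 1.000, H 2.666
Scaling by 3: C 3.00, H 8.00 → C3H8

C3H8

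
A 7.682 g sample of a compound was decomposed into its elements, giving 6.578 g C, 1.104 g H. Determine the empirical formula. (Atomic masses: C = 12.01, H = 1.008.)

CH2

C: 6.578 g ÷ 12.01 g/mol = 0.5477 mol
H: 1.104 g ÷ 1.008 g/mol = 1.095 mol
Smallest is C at 0.5477 mol; normalising gives C 1.000, H 2.000
Ratio ≈ 1:2, so the empirical formula is CH2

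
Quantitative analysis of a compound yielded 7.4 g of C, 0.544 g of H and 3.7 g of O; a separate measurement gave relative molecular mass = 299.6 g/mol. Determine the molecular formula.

C16H14O6

Moles — C: 7.4 / 12.01 = 0.6162 mol; H: 0.544 / 1.008 = 0.5397 mol; O: 3.7 / 16.00 = 0.2313 mol
Ratios (÷ 0.2313): C 2.664, H 2.334, O 1.000
×3: C 7.99, H 7.00, O 3.00 → C8H7O3
Empirical-formula mass = 151.14 g/mol
n = 299.6 / 151.14 = 1.98 ≈ 2
Molecular formula = (C8H7O3)×2 = C16H14O6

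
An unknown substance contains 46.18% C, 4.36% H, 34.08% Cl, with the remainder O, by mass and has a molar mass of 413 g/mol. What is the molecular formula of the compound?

Assume 100 g: 46.18 g C, 4.36 g H, 34.08 g Cl, 15.38 g O.
n(C) = 46.18/12.01 = 3.845, n(H) = 4.36/1.008 = 4.325, n(Cl) = 34.08/35.45 = 0.9614, n(O) = 15.38/16.00 = 0.9613
Divide by the smallest (0.9613 mol O): C 4.000, H 4.500, Cl 1.000, O 1.000
Multiply by 2: C 8.00, H 9.00, Cl 2.00, O 2.00 → C8H9Cl2O2
Empirical-formula mass = 208.05 g/mol
n = 413 / 208.05 = 1.99 ≈ 2
Molecular formula = (C8H9Cl2O2)×2 = C16H18Cl4O4

C16H18Cl4O4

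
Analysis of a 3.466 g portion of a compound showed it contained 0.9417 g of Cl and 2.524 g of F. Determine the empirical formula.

ClF5

Moles — Cl: 0.9417 / 35.45 = 0.02656 mol; F: 2.524 / 19.00 = 0.1328 mol
Divide by the smallest (0.02656 mol Cl): Cl 1.000, F 5.001
≈ 1:5 → ClF5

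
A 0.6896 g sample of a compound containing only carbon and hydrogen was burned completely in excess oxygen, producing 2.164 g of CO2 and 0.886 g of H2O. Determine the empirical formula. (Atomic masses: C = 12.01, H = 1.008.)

CH2

mol C = 2.164 / 44.01 = 0.04917; mass C = 0.04917 × 12.01 = 0.5905 g
mol H = 2 × (0.886 / 18.02) = 0.09834; mass H = 0.09834 × 1.008 = 0.09912 g
Smallest is C at 0.04917 mol; normalising gives C 1.000, H 2.000
Ratio ≈ 1:2, so the empirical formula is CH2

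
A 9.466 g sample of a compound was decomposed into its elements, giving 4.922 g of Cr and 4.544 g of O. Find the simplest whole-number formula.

Cr: 4.922 g ÷ 52.00 g/mol = 0.09465 mol
O: 4.544 g ÷ 16.00 g/mol = 0.284 mol
Smallest is Cr at 0.09465 mol; normalising gives Cr 1.000, O 3.000
≈ 1:3 → CrO3

CrO3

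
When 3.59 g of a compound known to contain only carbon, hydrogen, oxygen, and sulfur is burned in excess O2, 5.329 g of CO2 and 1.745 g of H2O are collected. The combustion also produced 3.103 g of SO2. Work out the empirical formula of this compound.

C5H8OS2

mol C = 5.329 / 44.01 = 0.1211; mass C = 0.1211 × 12.01 = 1.454 g
mol H = 2 × (1.745 / 18.02) = 0.1937; mass H = 0.1937 × 1.008 = 0.1952 g
mol S = 3.103 / 64.07 = 0.04843; mass S = 1.553 g
mass O = 3.59 − (3.203) = 0.3873 g → mol O = 0.02421
Divide by the smallest (0.02421 mol O): C 5.002, H 8.000, O 1.000, S 2.001
≈ 5:8:1:2 → C5H8OS2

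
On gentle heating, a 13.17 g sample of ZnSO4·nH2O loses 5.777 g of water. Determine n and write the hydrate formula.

ZnSO4·7H2O

Mass of anhydrous ZnSO4 = 13.17 − 5.777 = 7.393 g
mol H2O = 5.777 / 18.02 = 0.3206
Molar mass of ZnSO4 = 161.45 g/mol → mol ZnSO4 = 7.393 / 161.45 = 0.04579
n = 0.3206 / 0.04579 = 7.00 ≈ 7 → ZnSO4·7H2O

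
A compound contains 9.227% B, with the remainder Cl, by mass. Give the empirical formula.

Assume 100 g: 9.227 g B, 90.773 g Cl.
Moles — B: 9.227 / 10.81 = 0.8536 mol; Cl: 90.773 / 35.45 = 2.561 mol
Ratios (÷ 0.8536): B 1.000, Cl 3.000
→ BCl3

BCl3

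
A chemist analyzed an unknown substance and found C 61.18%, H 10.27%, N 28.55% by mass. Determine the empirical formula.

C5H10N2

Assume 100 g: 61.18 g C, 10.27 g H, 28.55 g N.
n(C) = 61.18/12.01 = 5.094, n(H) = 10.27/1.008 = 10.19, n(N) = 28.55/14.01 = 2.038
Smallest is N at 2.038 mol; normalising gives C 2.500, H 5.000, N 1.000
×2: C 5.00, H 10.00, N 2.00 → C5H10N2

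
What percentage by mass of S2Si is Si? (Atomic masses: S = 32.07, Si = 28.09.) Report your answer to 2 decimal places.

30.46%

Molar mass = 2(32.07) + 1(28.09) = 92.230 g/mol
Mass of Si per mole = 1 × 28.09 = 28.090 g
% Si = 28.090 / 92.230 × 100 = 30.46%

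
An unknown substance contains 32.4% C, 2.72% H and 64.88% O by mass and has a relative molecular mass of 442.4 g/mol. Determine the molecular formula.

Assume 100 g: 32.4 g C, 2.72 g H, 64.88 g O.
C: 32.4 g ÷ 12.01 g/mol = 2.698 mol
H: 2.72 g ÷ 1.008 g/mol = 2.698 mol
O: 64.88 g ÷ 16.00 g/mol = 4.055 mol
Ratios (÷ 2.698): C 1.000, H 1.000, O 1.503
Scaling by 2: C 2.00, H 2.00, O 3.01 → C2H2O3
Empirical-formula mass = 74.04 g/mol
n = 442.4 / 74.04 = 5.98 ≈ 6
Molecular formula = (C2H2O3)×6 = C12H12O18

C12H12O18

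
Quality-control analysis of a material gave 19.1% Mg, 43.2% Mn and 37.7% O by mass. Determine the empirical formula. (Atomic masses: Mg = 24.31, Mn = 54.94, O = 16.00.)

Assume 100 g: 19.1 g Mg, 43.2 g Mn, 37.7 g O.
Mg: 19.1 g ÷ 24.31 g/mol = 0.7857 mol
Mn: 43.2 g ÷ 54.94 g/mol = 0.7863 mol
O: 37.7 g ÷ 16.00 g/mol = 2.356 mol
Ratios (÷ 0.7857): Mg 1.000, Mn 1.001, O 2.999
→ MgMnO3

MgMnO3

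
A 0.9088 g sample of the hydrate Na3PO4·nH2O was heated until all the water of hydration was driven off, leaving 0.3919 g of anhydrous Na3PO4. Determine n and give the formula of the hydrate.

Na3PO4·12H2O

Mass of water lost = 0.9088 − 0.3919 = 0.5169 g → 0.5169 / 18.02 = 0.02868 mol H2O
Molar mass of Na3PO4 = 163.94 g/mol → mol Na3PO4 = 0.3919 / 163.94 = 0.002391
n = 0.02868 / 0.002391 = 12.00 ≈ 12 → Na3PO4·12H2O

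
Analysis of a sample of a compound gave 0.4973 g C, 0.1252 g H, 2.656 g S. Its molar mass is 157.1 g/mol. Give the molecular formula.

C2H6S4

n(C) = 0.4973/12.01 = 0.04141, n(H) = 0.1252/1.008 = 0.1242, n(S) = 2.656/32.07 = 0.08282
Ratios (÷ 0.04141): C 1.000, H 3.000, S 2.000
→ CH3S2
Empirical-formula mass = 79.17 g/mol
n = 157.1 / 79.17 = 1.98 ≈ 2
Molecular formula = (CH3S2)×2 = C2H6S4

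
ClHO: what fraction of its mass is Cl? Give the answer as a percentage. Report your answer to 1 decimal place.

67.6%

Molar mass = 1(35.45) + 1(1.008) + 1(16.00) = 52.458 g/mol
Mass of Cl per mole = 1 × 35.45 = 35.450 g
% Cl = 35.450 / 52.458 × 100 = 67.6%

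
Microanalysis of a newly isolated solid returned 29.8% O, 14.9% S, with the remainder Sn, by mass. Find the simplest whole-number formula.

Assume 100 g: 29.8 g O, 14.9 g S, 55.3 g Sn.
Moles — O: 29.8 / 16.00 = 1.863 mol; S: 14.9 / 32.07 = 0.4646 mol; Sn: 55.3 / 118.71 = 0.4658 mol
Smallest is S at 0.4646 mol; normalising gives O 4.009, S 1.000, Sn 1.003
→ O4SSn

O4SSn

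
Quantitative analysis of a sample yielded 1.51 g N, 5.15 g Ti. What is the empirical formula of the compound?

NTi

N: 1.51 g ÷ 14.01 g/mol = 0.1078 mol
Ti: 5.15 g ÷ 47.87 g/mol = 0.1076 mol
Smallest is Ti at 0.1076 mol; normalising gives N 1.002, Ti 1.000
Ratio ≈ 1:1, so the empirical formula is NTi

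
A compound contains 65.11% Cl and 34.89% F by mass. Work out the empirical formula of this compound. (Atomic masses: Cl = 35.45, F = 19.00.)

Assume 100 g: 65.11 g Cl, 34.89 g F.
Moles — Cl: 65.11 / 35.45 = 1.837 mol; F: 34.89 / 19.00 = 1.836 mol
Ratios (÷ 1.836): Cl 1.000, F 1.000
Ratio ≈ 1:1, so the empirical formula is ClF

ClF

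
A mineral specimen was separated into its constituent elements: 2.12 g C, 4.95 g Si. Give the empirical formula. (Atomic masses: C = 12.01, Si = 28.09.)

C: 2.12 g ÷ 12.01 g/mol = 0.1765 mol
Si: 4.95 g ÷ 28.09 g/mol = 0.1762 mol
Ratios (÷ 0.1762): C 1.002, Si 1.000
≈ 1:1 → CSi

CSi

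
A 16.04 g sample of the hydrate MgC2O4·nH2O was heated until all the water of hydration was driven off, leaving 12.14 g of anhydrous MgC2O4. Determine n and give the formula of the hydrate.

MgC2O4·2H2O

Mass of water lost = 16.04 − 12.14 = 3.9 g → 3.9 / 18.02 = 0.2164 mol H2O
Molar mass of MgC2O4 = 112.33 g/mol → mol MgC2O4 = 12.14 / 112.33 = 0.1081
n = 0.2164 / 0.1081 = 2.00 ≈ 2 → MgC2O4·2H2O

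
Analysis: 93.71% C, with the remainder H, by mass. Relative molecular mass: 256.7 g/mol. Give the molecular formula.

C20H16

Assume 100 g: 93.71 g C, 6.29 g H.
C: 93.71 g ÷ 12.01 g/mol = 7.803 mol
H: 6.29 g ÷ 1.008 g/mol = 6.24 mol
Divide by the smallest (6.24 mol H): C 1.250, H 1.000
Scaling by 4: C 5.00, H 4.00 → C5H4
Empirical-formula mass = 64.08 g/mol
n = 256.7 / 64.08 = 4.01 ≈ 4
Molecular formula = (C5H4)×4 = C20H16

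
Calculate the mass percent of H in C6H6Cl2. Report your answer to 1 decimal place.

4.1%

Molar mass = 6(12.01) + 6(1.008) + 2(35.45) = 149.008 g/mol
Mass of H per mole = 6 × 1.008 = 6.048 g
% H = 6.048 / 149.008 × 100 = 4.1%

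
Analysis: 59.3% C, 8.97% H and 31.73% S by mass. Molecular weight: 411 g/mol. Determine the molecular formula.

C20H36S4

Assume 100 g: 59.3 g C, 8.97 g H, 31.73 g S.
n(C) = 59.3/12.01 = 4.938, n(H) = 8.97/1.008 = 8.899, n(S) = 31.73/32.07 = 0.9894
Ratios (÷ 0.9894): C 4.990, H 8.994, S 1.000
≈ 5:9:1 → C5H9S
Empirical-formula mass = 101.19 g/mol
n = 411 / 101.19 = 4.06 ≈ 4
Molecular formula = (C5H9S)×4 = C20H36S4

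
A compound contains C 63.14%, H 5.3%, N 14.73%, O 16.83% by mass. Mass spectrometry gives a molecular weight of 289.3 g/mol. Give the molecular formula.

Assume 100 g: 63.14 g C, 5.3 g H, 14.73 g N, 16.83 g O.
n(C) = 63.14/12.01 = 5.257, n(H) = 5.3/1.008 = 5.258, n(N) = 14.73/14.01 = 1.051, n(O) = 16.83/16.00 = 1.052
Ratios (÷ 1.051): C 5.000, H 5.001, N 1.000, O 1.000
→ C5H5NO
Empirical-formula mass = 95.10 g/mol
n = 289.3 / 95.10 = 3.04 ≈ 3
Molecular formula = (C5H5NO)×3 = C15H15N3O3

C15H15N3O3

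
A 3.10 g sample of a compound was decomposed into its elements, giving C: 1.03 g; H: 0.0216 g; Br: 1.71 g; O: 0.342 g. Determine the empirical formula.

C4HBrO

Moles — C: 1.03 / 12.01 = 0.08576 mol; H: 0.0216 / 1.008 = 0.02143 mol; Br: 1.71 / 79.90 = 0.0214 mol; O: 0.342 / 16.00 = 0.02138 mol
Divide by the smallest (0.02138 mol O): C 4.012, H 1.003, Br 1.001, O 1.000
Ratio ≈ 4:1:1:1, so the empirical formula is C4HBrO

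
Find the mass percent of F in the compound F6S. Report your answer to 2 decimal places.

Molar mass = 6(19.00) + 1(32.07) = 146.070 g/mol
Mass of F per mole = 6 × 19.00 = 114.000 g
% F = 114.000 / 146.070 × 100 = 78.04%

78.04%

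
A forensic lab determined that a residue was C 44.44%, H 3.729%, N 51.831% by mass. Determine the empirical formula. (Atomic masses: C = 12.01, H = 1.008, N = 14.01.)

CHN

Assume 100 g: 44.44 g C, 3.729 g H, 51.831 g N.
Moles — C: 44.44 / 12.01 = 3.7 mol; H: 3.729 / 1.008 = 3.699 mol; N: 51.831 / 14.01 = 3.7 mol
Divide by the smallest (3.699 mol H): C 1.000, H 1.000, N 1.000
Ratio ≈ 1:1:1, so the empirical formula is CHN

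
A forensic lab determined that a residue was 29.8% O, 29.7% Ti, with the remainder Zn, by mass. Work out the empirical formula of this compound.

O3TiZn

Assume 100 g: 29.8 g O, 29.7 g Ti, 40.5 g Zn.
Moles — O: 29.8 / 16.00 = 1.863 mol; Ti: 29.7 / 47.87 = 0.6204 mol; Zn: 40.5 / 65.38 = 0.6195 mol
Divide by the smallest (0.6195 mol Zn): O 3.007, Ti 1.002, Zn 1.000
≈ 3:1:1 → O3TiZn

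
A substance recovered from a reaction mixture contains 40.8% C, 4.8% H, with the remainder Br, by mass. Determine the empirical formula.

C5H7Br

Assume 100 g: 40.8 g C, 4.8 g H, 54.4 g Br.
C: 40.8 g ÷ 12.01 g/mol = 3.397 mol
H: 4.8 g ÷ 1.008 g/mol = 4.762 mol
Br: 54.4 g ÷ 79.90 g/mol = 0.6809 mol
Smallest is Br at 0.6809 mol; normalising gives C 4.990, H 6.994, Br 1.000
Ratio ≈ 5:7:1, so the empirical formula is C5H7Br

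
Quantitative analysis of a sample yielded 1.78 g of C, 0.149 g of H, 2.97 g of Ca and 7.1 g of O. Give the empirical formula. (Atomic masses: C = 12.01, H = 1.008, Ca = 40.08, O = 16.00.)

C2H2CaO6

n(C) = 1.78/12.01 = 0.1482, n(H) = 0.149/1.008 = 0.1478, n(Ca) = 2.97/40.08 = 0.0741, n(O) = 7.1/16.00 = 0.4437
Divide by the smallest (0.0741 mol Ca): C 2.000, H 1.995, Ca 1.000, O 5.988
→ C2H2CaO6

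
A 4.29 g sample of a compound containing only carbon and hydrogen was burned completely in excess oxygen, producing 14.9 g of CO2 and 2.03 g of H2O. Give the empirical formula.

mol C = 14.9 / 44.01 = 0.3386; mass C = 0.3386 × 12.01 = 4.066 g
mol H = 2 × (2.03 / 18.02) = 0.2253; mass H = 0.2253 × 1.008 = 0.2271 g
Ratios (÷ 0.2253): C 1.503, H 1.000
Multiply by 2: C 3.01, H 2.00 → C3H2

C3H2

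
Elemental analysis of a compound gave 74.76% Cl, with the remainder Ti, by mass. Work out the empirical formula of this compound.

Cl4Ti

Assume 100 g: 74.76 g Cl, 25.24 g Ti.
n(Cl) = 74.76/35.45 = 2.109, n(Ti) = 25.24/47.87 = 0.5273
Divide by the smallest (0.5273 mol Ti): Cl 4.000, Ti 1.000
Ratio ≈ 4:1, so the empirical formula is Cl4Ti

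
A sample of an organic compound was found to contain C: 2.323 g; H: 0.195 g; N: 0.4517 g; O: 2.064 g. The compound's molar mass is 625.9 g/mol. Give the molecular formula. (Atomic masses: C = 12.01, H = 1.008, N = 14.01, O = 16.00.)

C24H24N4O16

Moles — C: 2.323 / 12.01 = 0.1934 mol; H: 0.195 / 1.008 = 0.1935 mol; N: 0.4517 / 14.01 = 0.03224 mol; O: 2.064 / 16.00 = 0.129 mol
Smallest is N at 0.03224 mol; normalising gives C 5.999, H 6.000, N 1.000, O 4.001
→ C6H6NO4
Empirical-formula mass = 156.12 g/mol
n = 625.9 / 156.12 = 4.01 ≈ 4
Molecular formula = (C6H6NO4)×4 = C24H24N4O16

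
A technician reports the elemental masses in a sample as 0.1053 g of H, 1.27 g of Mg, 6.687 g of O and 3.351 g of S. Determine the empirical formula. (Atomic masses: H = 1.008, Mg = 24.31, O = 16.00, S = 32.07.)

Moles — H: 0.1053 / 1.008 = 0.1045 mol; Mg: 1.27 / 24.31 = 0.05224 mol; O: 6.687 / 16.00 = 0.4179 mol; S: 3.351 / 32.07 = 0.1045 mol
Ratios (÷ 0.05224): H 2.000, Mg 1.000, O 8.000, S 2.000
→ H2MgO8S2

H2MgO8S2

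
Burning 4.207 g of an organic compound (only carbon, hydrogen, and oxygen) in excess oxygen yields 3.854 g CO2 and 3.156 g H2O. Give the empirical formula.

mol C = 3.854 / 44.01 = 0.08757; mass C = 0.08757 × 12.01 = 1.052 g
mol H = 2 × (3.156 / 18.02) = 0.3503; mass H = 0.3503 × 1.008 = 0.3531 g
mass O = 4.207 − (1.405) = 2.802 g → mol O = 0.1751
Ratios (÷ 0.08757): C 1.000, H 4.000, O 2.000
→ CH4O2

CH4O2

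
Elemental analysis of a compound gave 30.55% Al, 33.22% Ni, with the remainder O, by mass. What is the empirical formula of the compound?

Al2NiO4

Assume 100 g: 30.55 g Al, 33.22 g Ni, 36.23 g O.
Moles — Al: 30.55 / 26.98 = 1.132 mol; Ni: 33.22 / 58.69 = 0.566 mol; O: 36.23 / 16.00 = 2.264 mol
Ratios (÷ 0.566): Al 2.000, Ni 1.000, O 4.000
≈ 2:1:4 → Al2NiO4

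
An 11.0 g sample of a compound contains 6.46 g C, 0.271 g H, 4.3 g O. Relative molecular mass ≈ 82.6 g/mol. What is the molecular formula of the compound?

C: 6.46 g ÷ 12.01 g/mol = 0.5379 mol
H: 0.271 g ÷ 1.008 g/mol = 0.2688 mol
O: 4.3 g ÷ 16.00 g/mol = 0.2687 mol
Smallest is O at 0.2687 mol; normalising gives C 2.001, H 1.000, O 1.000
→ C2HO
Empirical-formula mass = 41.03 g/mol
n = 82.6 / 41.03 = 2.01 ≈ 2
Molecular formula = (C2HO)×2 = C4H2O2

C4H2O2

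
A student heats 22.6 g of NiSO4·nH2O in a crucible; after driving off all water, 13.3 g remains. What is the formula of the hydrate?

Mass of water lost = 22.6 − 13.3 = 9.3 g → 9.3 / 18.02 = 0.5161 mol H2O
Molar mass of NiSO4 = 154.76 g/mol → mol NiSO4 = 13.3 / 154.76 = 0.08594
n = 0.5161 / 0.08594 = 6.01 ≈ 6 → NiSO4·6H2O

NiSO4·6H2O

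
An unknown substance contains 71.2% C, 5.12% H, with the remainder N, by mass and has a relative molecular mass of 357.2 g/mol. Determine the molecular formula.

Assume 100 g: 71.2 g C, 5.12 g H, 23.68 g N.
n(C) = 71.2/12.01 = 5.928, n(H) = 5.12/1.008 = 5.079, n(N) = 23.68/14.01 = 1.69
Smallest is N at 1.69 mol; normalising gives C 3.507, H 3.005, N 1.000
×2: C 7.01, H 6.01, N 2.00 → C7H6N2
Empirical-formula mass = 118.14 g/mol
n = 357.2 / 118.14 = 3.02 ≈ 3
Molecular formula = (C7H6N2)×3 = C21H18N6

C21H18N6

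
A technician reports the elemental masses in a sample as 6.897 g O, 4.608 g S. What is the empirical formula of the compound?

n(O) = 6.897/16.00 = 0.4311, n(S) = 4.608/32.07 = 0.1437
Ratios (÷ 0.1437): O 3.000, S 1.000
Ratio ≈ 3:1, so the empirical formula is O3S

O3S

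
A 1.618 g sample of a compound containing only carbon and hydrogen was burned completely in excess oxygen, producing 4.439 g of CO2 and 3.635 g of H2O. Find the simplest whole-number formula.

CH4

mol C = 4.439 / 44.01 = 0.1009; mass C = 0.1009 × 12.01 = 1.211 g
mol H = 2 × (3.635 / 18.02) = 0.4034; mass H = 0.4034 × 1.008 = 0.4067 g
Smallest is C at 0.1009 mol; normalising gives C 1.000, H 4.000
≈ 1:4 → CH4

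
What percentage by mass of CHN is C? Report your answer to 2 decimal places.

44.44%

Molar mass = 1(12.01) + 1(1.008) + 1(14.01) = 27.028 g/mol
Mass of C per mole = 1 × 12.01 = 12.010 g
% C = 12.010 / 27.028 × 100 = 44.44%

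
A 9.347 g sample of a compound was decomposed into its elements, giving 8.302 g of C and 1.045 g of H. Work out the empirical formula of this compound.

C: 8.302 g ÷ 12.01 g/mol = 0.6913 mol
H: 1.045 g ÷ 1.008 g/mol = 1.037 mol
Divide by the smallest (0.6913 mol C): C 1.000, H 1.500
×2: C 2.00, H 3.00 → C2H3

C2H3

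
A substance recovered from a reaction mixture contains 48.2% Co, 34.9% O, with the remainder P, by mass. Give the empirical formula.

Co3O8P2

Assume 100 g: 48.2 g Co, 34.9 g O, 16.9 g P.
Co: 48.2 g ÷ 58.93 g/mol = 0.8179 mol
O: 34.9 g ÷ 16.00 g/mol = 2.181 mol
P: 16.9 g ÷ 30.97 g/mol = 0.5457 mol
Smallest is P at 0.5457 mol; normalising gives Co 1.499, O 3.997, P 1.000
×2: Co 3.00, O 7.99, P 2.00 → Co3O8P2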